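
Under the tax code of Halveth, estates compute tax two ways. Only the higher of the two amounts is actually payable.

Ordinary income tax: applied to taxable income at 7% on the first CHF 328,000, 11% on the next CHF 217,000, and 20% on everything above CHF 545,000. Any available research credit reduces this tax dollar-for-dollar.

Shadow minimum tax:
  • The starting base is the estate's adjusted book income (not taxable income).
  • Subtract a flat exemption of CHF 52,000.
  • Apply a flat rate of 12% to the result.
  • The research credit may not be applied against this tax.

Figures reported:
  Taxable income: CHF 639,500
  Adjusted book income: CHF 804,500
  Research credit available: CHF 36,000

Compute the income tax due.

CHF 90,300

Ordinary income tax:
  CHF 328,000 × 7% = CHF 22,960
  CHF 217,000 × 11% = CHF 23,870
  CHF 94,500 × 20% = CHF 18,900
  → CHF 65,730
  Less research credit CHF 36,000 → CHF 29,730

Shadow minimum tax:
  Base (adjusted book income): CHF 804,500
  Less exemption CHF 52,000 → base CHF 752,500
  CHF 752,500 × 12% = CHF 90,300

CHF 90,300 > CHF 29,730, so the shadow minimum tax is the binding amount.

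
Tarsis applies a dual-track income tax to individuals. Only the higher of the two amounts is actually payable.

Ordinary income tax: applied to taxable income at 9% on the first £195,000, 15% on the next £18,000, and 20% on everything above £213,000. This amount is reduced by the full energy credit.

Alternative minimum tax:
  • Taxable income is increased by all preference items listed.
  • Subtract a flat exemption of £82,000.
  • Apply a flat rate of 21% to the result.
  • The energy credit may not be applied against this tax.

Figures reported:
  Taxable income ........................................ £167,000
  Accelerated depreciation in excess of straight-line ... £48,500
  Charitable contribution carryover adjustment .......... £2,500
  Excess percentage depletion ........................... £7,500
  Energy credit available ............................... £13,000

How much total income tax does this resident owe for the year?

Ordinary income tax:
  £167,000 × 9% = £15,030
  Less energy credit £13,000 → £2,030

Alternative minimum tax:
  Adjusted income: £167,000 + £48,500 + £2,500 + £7,500 = £225,500
  Less exemption £82,000 → base £143,500
  £143,500 × 21% = £30,135

£30,135 > £2,030, so the alternative minimum tax is the binding amount.

£30,135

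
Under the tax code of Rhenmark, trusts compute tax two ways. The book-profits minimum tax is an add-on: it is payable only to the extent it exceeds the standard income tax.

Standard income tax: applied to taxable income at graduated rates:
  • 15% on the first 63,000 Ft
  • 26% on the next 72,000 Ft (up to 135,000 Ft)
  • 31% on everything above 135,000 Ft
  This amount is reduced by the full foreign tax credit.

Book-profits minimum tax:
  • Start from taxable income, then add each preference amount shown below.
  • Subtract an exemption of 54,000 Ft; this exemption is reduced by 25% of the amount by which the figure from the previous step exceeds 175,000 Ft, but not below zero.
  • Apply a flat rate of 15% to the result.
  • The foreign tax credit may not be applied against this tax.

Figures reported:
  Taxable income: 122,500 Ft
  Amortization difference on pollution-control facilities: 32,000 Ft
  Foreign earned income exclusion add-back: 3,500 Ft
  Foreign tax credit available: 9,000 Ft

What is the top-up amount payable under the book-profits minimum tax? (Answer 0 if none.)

Standard income tax:
  63,000 Ft × 15% = 9,450 Ft
  59,500 Ft × 26% = 15,470 Ft
  → 24,920 Ft
  Less foreign tax credit 9,000 Ft → 15,920 Ft

Book-profits minimum tax:
  Adjusted income: 122,500 Ft + 32,000 Ft + 3,500 Ft = 158,000 Ft
  Exemption: 158,000 Ft ≤ 175,000 Ft, so full 54,000 Ft applies
  Base: 158,000 Ft − 54,000 Ft = 104,000 Ft
  104,000 Ft × 15% = 15,600 Ft

15,600 Ft ≤ 15,920 Ft, so no add-on is due.

0 Ft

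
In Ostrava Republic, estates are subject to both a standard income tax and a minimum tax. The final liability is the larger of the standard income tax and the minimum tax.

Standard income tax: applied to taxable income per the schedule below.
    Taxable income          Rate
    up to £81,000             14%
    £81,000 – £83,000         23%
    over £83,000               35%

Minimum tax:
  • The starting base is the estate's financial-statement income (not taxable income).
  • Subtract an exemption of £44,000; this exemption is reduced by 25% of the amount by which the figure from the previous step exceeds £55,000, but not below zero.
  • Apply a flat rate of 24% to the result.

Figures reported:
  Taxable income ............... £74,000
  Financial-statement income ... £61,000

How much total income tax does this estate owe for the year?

Minimum tax:
  Base (financial-statement income): £61,000
  Exemption: £44,000 − 25% × (£61,000 − £55,000) = £44,000 − £1,500 = £42,500
  Base: £61,000 − £42,500 = £18,500
  £18,500 × 24% = £4,440

Standard income tax:
  £74,000 × 14% = £10,360

£10,360 > £4,440, so the standard income tax governs.

£10,360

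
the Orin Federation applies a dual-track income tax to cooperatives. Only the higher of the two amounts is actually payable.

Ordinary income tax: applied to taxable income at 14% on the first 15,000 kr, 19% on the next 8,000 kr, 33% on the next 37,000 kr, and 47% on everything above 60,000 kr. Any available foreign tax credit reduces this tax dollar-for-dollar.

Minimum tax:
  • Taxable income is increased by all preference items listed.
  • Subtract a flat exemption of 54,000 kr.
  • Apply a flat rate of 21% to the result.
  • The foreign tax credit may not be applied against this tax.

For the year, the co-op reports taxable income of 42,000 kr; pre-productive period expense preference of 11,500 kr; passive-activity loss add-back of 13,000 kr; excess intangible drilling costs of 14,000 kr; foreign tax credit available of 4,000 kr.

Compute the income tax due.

Minimum tax:
  Adjusted income: 42,000 kr + 11,500 kr + 13,000 kr + 14,000 kr = 80,500 kr
  Less exemption 54,000 kr → base 26,500 kr
  26,500 kr × 21% = 5,565 kr

Ordinary income tax:
  15,000 kr × 14% = 2,100 kr
  8,000 kr × 19% = 1,520 kr
  19,000 kr × 33% = 6,270 kr
  → 9,890 kr
  Less foreign tax credit 4,000 kr → 5,890 kr

5,890 kr > 5,565 kr, so the ordinary income tax governs.

5,890 kr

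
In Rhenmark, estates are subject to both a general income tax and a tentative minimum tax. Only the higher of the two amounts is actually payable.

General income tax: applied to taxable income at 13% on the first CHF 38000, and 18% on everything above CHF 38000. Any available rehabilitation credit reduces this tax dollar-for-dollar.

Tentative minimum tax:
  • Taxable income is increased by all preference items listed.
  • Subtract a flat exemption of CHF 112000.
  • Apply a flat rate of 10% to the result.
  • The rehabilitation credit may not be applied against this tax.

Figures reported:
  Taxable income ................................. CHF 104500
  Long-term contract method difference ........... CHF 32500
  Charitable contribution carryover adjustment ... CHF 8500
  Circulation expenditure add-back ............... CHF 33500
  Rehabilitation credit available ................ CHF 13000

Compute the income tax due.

CHF 6700

Tentative minimum tax:
  Adjusted income: CHF 104500 + CHF 32500 + CHF 8500 + CHF 33500 = CHF 179000
  Less exemption CHF 112000 → base CHF 67000
  CHF 67000 × 10% = CHF 6700

General income tax:
  CHF 38000 × 13% = CHF 4940
  CHF 66500 × 18% = CHF 11970
  → CHF 16910
  Less rehabilitation credit CHF 13000 → CHF 3910

CHF 6700 > CHF 3910, so the tentative minimum tax is the binding amount.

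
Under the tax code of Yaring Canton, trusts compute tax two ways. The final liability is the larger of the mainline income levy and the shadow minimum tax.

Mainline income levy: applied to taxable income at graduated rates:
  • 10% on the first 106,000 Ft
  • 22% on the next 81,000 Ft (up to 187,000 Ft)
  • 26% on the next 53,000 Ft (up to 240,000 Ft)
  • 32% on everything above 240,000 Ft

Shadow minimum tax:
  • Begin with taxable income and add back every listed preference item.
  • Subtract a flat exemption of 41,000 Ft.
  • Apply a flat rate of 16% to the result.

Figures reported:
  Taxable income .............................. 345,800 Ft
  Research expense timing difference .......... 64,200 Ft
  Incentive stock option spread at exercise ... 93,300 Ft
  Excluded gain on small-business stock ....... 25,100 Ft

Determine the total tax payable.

77,984 Ft

Mainline income levy:
  106,000 Ft × 10% = 10,600 Ft
  81,000 Ft × 22% = 17,820 Ft
  53,000 Ft × 26% = 13,780 Ft
  105,800 Ft × 32% = 33,856 Ft
  → 76,056 Ft

Shadow minimum tax:
  Adjusted income: 345,800 Ft + 64,200 Ft + 93,300 Ft + 25,100 Ft = 528,400 Ft
  Less exemption 41,000 Ft → base 487,400 Ft
  487,400 Ft × 16% = 77,984 Ft

77,984 Ft > 76,056 Ft, so the shadow minimum tax is the binding amount.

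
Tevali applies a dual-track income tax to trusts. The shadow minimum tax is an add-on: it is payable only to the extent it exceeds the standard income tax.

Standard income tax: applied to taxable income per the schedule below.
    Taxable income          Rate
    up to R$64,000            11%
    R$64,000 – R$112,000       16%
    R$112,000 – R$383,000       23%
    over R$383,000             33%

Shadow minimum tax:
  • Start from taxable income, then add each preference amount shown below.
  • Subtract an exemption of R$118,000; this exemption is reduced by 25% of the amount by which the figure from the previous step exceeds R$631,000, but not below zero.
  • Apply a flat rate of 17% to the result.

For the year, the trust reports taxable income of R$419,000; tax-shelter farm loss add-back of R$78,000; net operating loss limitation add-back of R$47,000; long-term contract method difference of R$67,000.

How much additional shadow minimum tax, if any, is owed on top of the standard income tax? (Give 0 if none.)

Standard income tax:
  R$64,000 × 11% = R$7,040
  R$48,000 × 16% = R$7,680
  R$271,000 × 23% = R$62,330
  R$36,000 × 33% = R$11,880
  → R$88,930

Shadow minimum tax:
  Adjusted income: R$419,000 + R$78,000 + R$47,000 + R$67,000 = R$611,000
  Exemption: R$611,000 ≤ R$631,000, so full R$118,000 applies
  Base: R$611,000 − R$118,000 = R$493,000
  R$493,000 × 17% = R$83,810

R$83,810 ≤ R$88,930, so no add-on is due.

R$0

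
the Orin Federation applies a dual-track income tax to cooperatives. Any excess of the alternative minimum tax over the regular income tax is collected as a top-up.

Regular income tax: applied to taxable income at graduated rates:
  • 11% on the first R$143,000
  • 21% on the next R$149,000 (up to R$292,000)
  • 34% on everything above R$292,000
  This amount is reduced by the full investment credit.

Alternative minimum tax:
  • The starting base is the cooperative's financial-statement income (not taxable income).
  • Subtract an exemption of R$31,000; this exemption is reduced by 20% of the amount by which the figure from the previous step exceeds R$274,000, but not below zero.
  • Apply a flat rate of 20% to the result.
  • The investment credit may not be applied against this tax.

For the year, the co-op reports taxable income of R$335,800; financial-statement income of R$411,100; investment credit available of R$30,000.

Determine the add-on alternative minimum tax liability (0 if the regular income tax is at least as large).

Regular income tax:
  R$143,000 × 11% = R$15,730
  R$149,000 × 21% = R$31,290
  R$43,800 × 34% = R$14,892
  → R$61,912
  Less investment credit R$30,000 → R$31,912

Alternative minimum tax:
  Base (financial-statement income): R$411,100
  Exemption: R$31,000 − 20% × (R$411,100 − R$274,000) = R$31,000 − R$27,420 = R$3,580
  Base: R$411,100 − R$3,580 = R$407,520
  R$407,520 × 20% = R$81,504

Excess of alternative minimum tax over regular income tax: R$81,504 − R$31,912 = R$49,592.

R$49,592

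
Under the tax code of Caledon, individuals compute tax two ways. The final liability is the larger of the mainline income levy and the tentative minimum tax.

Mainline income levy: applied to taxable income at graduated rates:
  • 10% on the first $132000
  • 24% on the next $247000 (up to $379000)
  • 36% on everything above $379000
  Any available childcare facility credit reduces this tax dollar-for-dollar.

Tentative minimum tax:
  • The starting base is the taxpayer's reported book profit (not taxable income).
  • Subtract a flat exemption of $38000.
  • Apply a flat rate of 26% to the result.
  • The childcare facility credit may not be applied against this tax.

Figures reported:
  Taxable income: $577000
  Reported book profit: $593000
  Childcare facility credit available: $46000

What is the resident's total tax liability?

Tentative minimum tax:
  Base (reported book profit): $593000
  Less exemption $38000 → base $555000
  $555000 × 26% = $144300

Mainline income levy:
  $132000 × 10% = $13200
  $247000 × 24% = $59280
  $198000 × 36% = $71280
  → $143760
  Less childcare facility credit $46000 → $97760

$144300 > $97760, so the tentative minimum tax is the binding amount.

$144300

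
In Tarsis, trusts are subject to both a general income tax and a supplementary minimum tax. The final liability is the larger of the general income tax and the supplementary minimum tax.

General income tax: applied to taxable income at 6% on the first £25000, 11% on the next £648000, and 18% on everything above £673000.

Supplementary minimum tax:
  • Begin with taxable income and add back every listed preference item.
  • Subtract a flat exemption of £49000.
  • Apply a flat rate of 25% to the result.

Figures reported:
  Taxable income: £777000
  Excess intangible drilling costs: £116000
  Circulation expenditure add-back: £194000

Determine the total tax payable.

£259500

General income tax:
  £25000 × 6% = £1500
  £648000 × 11% = £71280
  £104000 × 18% = £18720
  → £91500

Supplementary minimum tax:
  Adjusted income: £777000 + £116000 + £194000 = £1087000
  Less exemption £49000 → base £1038000
  £1038000 × 25% = £259500

£259500 > £91500, so the supplementary minimum tax is the binding amount.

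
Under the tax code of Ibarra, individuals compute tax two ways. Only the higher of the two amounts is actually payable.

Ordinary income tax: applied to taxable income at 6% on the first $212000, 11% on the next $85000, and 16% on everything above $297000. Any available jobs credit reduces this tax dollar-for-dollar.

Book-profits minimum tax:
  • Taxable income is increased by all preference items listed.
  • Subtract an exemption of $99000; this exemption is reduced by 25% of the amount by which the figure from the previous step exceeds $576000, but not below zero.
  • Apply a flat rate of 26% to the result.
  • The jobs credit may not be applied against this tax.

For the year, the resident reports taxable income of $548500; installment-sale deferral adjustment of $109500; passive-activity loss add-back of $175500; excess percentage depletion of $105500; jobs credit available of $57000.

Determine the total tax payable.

$241995

Book-profits minimum tax:
  Adjusted income: $548500 + $109500 + $175500 + $105500 = $939000
  Exemption: $99000 − 25% × ($939000 − $576000) = $99000 − $90750 = $8250
  Base: $939000 − $8250 = $930750
  $930750 × 26% = $241995

Ordinary income tax:
  $212000 × 6% = $12720
  $85000 × 11% = $9350
  $251500 × 16% = $40240
  → $62310
  Less jobs credit $57000 → $5310

$241995 > $5310, so the book-profits minimum tax is the binding amount.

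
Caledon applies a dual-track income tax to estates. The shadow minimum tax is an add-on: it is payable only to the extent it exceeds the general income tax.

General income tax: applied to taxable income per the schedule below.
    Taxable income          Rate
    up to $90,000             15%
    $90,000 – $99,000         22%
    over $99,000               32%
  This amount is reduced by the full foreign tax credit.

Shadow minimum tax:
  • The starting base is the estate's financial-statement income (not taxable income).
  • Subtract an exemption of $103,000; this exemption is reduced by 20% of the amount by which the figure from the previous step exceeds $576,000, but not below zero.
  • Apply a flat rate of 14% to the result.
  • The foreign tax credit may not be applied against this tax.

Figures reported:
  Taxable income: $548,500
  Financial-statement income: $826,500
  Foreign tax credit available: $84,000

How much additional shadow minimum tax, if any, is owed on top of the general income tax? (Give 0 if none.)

$32,984

General income tax:
  $90,000 × 15% = $13,500
  $9,000 × 22% = $1,980
  $449,500 × 32% = $143,840
  → $159,320
  Less foreign tax credit $84,000 → $75,320

Shadow minimum tax:
  Base (financial-statement income): $826,500
  Exemption: $103,000 − 20% × ($826,500 − $576,000) = $103,000 − $50,100 = $52,900
  Base: $826,500 − $52,900 = $773,600
  $773,600 × 14% = $108,304

Excess of shadow minimum tax over general income tax: $108,304 − $75,320 = $32,984.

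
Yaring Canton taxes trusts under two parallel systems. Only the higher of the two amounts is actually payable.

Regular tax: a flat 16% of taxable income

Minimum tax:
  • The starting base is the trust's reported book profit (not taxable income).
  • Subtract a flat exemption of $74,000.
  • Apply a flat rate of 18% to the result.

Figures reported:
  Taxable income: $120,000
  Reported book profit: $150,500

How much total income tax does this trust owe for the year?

Regular tax:
  $120,000 × 16% = $19,200

Minimum tax:
  Base (reported book profit): $150,500
  Less exemption $74,000 → base $76,500
  $76,500 × 18% = $13,770

$19,200 > $13,770, so the regular tax governs.

$19,200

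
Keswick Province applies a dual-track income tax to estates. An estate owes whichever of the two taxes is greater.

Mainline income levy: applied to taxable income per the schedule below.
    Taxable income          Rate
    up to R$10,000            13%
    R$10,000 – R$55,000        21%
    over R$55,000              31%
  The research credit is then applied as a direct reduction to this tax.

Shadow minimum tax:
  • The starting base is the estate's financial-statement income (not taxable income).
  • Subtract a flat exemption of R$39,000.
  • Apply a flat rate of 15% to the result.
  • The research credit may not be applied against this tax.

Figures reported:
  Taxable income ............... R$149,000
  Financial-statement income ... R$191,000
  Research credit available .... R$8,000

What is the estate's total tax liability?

R$31,890

Shadow minimum tax:
  Base (financial-statement income): R$191,000
  Less exemption R$39,000 → base R$152,000
  R$152,000 × 15% = R$22,800

Mainline income levy:
  R$10,000 × 13% = R$1,300
  R$45,000 × 21% = R$9,450
  R$94,000 × 31% = R$29,140
  → R$39,890
  Less research credit R$8,000 → R$31,890

R$31,890 > R$22,800, so the mainline income levy governs.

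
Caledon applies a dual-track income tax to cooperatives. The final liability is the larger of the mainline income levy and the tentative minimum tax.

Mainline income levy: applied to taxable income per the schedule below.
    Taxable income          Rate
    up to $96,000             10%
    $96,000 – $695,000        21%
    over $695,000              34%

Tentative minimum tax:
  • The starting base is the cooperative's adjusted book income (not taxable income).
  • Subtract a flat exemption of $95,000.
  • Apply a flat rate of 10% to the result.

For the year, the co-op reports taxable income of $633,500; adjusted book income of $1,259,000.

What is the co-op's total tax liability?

Mainline income levy:
  $96,000 × 10% = $9,600
  $537,500 × 21% = $112,875
  → $122,475

Tentative minimum tax:
  Base (adjusted book income): $1,259,000
  Less exemption $95,000 → base $1,164,000
  $1,164,000 × 10% = $116,400

$122,475 > $116,400, so the mainline income levy governs.

$122,475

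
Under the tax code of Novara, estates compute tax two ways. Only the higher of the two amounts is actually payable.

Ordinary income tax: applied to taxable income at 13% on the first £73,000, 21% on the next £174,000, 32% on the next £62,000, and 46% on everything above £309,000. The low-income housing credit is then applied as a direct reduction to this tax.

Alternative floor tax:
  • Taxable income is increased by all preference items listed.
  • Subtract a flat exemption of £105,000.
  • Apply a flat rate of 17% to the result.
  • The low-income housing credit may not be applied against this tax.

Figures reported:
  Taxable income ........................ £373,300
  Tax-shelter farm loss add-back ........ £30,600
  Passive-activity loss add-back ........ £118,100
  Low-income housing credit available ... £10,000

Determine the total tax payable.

£85,448

Ordinary income tax:
  £73,000 × 13% = £9,490
  £174,000 × 21% = £36,540
  £62,000 × 32% = £19,840
  £64,300 × 46% = £29,578
  → £95,448
  Less low-income housing credit £10,000 → £85,448

Alternative floor tax:
  Adjusted income: £373,300 + £30,600 + £118,100 = £522,000
  Less exemption £105,000 → base £417,000
  £417,000 × 17% = £70,890

£85,448 > £70,890, so the ordinary income tax governs.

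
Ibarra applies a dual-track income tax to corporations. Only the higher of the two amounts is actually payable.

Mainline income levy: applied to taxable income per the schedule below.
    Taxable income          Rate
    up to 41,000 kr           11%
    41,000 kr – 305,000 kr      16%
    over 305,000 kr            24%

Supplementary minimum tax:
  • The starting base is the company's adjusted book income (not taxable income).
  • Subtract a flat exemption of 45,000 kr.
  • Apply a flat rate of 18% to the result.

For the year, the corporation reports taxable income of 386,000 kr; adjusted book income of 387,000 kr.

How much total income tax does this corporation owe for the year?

Mainline income levy:
  41,000 kr × 11% = 4,510 kr
  264,000 kr × 16% = 42,240 kr
  81,000 kr × 24% = 19,440 kr
  → 66,190 kr

Supplementary minimum tax:
  Base (adjusted book income): 387,000 kr
  Less exemption 45,000 kr → base 342,000 kr
  342,000 kr × 18% = 61,560 kr

66,190 kr > 61,560 kr, so the mainline income levy governs.

66,190 kr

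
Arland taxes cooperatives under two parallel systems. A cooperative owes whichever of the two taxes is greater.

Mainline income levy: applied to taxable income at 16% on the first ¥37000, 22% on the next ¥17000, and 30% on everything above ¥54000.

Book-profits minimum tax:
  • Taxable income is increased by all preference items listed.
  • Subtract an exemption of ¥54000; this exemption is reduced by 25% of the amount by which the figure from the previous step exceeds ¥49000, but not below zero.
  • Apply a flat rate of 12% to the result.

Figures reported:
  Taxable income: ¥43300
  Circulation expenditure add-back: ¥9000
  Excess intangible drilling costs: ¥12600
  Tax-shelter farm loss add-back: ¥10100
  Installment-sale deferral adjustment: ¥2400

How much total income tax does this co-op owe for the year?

¥7306

Book-profits minimum tax:
  Adjusted income: ¥43300 + ¥9000 + ¥12600 + ¥10100 + ¥2400 = ¥77400
  Exemption: ¥54000 − 25% × (¥77400 − ¥49000) = ¥54000 − ¥7100 = ¥46900
  Base: ¥77400 − ¥46900 = ¥30500
  ¥30500 × 12% = ¥3660

Mainline income levy:
  ¥37000 × 16% = ¥5920
  ¥6300 × 22% = ¥1386
  → ¥7306

¥7306 > ¥3660, so the mainline income levy governs.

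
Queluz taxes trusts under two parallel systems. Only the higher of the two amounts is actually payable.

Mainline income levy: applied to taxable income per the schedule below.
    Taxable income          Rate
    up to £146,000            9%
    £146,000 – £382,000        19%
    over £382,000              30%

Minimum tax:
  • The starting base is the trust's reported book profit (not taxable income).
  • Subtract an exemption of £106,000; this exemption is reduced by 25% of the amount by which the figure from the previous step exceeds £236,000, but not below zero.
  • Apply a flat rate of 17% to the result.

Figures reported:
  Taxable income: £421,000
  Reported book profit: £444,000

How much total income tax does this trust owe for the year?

Mainline income levy:
  £146,000 × 9% = £13,140
  £236,000 × 19% = £44,840
  £39,000 × 30% = £11,700
  → £69,680

Minimum tax:
  Base (reported book profit): £444,000
  Exemption: £106,000 − 25% × (£444,000 − £236,000) = £106,000 − £52,000 = £54,000
  Base: £444,000 − £54,000 = £390,000
  £390,000 × 17% = £66,300

£69,680 > £66,300, so the mainline income levy governs.

£69,680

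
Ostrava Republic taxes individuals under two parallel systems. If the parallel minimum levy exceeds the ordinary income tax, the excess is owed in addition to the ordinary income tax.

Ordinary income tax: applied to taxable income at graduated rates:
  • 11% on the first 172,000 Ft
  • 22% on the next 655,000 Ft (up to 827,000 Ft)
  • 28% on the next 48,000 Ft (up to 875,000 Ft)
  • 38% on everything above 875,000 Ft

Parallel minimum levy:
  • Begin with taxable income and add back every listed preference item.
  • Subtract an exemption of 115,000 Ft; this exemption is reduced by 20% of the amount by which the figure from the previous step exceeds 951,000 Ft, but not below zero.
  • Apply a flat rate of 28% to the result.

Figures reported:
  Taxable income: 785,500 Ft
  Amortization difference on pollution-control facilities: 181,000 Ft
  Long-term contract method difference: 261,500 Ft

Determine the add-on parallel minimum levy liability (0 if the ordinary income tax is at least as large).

173,262 Ft

Ordinary income tax:
  172,000 Ft × 11% = 18,920 Ft
  613,500 Ft × 22% = 134,970 Ft
  → 153,890 Ft

Parallel minimum levy:
  Adjusted income: 785,500 Ft + 181,000 Ft + 261,500 Ft = 1,228,000 Ft
  Exemption: 115,000 Ft − 20% × (1,228,000 Ft − 951,000 Ft) = 115,000 Ft − 55,400 Ft = 59,600 Ft
  Base: 1,228,000 Ft − 59,600 Ft = 1,168,400 Ft
  1,168,400 Ft × 28% = 327,152 Ft

Excess of parallel minimum levy over ordinary income tax: 327,152 Ft − 153,890 Ft = 173,262 Ft.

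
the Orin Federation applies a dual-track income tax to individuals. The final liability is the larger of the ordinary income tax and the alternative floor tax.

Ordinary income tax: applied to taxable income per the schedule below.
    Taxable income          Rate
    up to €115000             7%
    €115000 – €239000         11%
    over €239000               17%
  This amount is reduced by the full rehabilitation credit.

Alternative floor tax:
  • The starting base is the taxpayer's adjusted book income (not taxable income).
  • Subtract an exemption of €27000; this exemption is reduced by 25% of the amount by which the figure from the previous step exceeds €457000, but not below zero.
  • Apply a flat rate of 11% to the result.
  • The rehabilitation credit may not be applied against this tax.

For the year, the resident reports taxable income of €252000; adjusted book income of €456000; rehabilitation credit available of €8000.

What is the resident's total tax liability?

Ordinary income tax:
  €115000 × 7% = €8050
  €124000 × 11% = €13640
  €13000 × 17% = €2210
  → €23900
  Less rehabilitation credit €8000 → €15900

Alternative floor tax:
  Base (adjusted book income): €456000
  Exemption: €456000 ≤ €457000, so full €27000 applies
  Base: €456000 − €27000 = €429000
  €429000 × 11% = €47190

€47190 > €15900, so the alternative floor tax is the binding amount.

€47190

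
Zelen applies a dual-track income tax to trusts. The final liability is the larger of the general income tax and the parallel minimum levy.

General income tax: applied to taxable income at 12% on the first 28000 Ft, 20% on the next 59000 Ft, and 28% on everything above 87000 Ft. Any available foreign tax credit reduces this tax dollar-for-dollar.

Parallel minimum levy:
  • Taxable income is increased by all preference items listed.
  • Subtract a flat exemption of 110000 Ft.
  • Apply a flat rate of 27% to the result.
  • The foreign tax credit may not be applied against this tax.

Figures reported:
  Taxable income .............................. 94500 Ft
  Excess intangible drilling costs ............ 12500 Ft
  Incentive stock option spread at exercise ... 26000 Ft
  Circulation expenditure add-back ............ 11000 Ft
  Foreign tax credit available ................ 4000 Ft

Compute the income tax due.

Parallel minimum levy:
  Adjusted income: 94500 Ft + 12500 Ft + 26000 Ft + 11000 Ft = 144000 Ft
  Less exemption 110000 Ft → base 34000 Ft
  34000 Ft × 27% = 9180 Ft

General income tax:
  28000 Ft × 12% = 3360 Ft
  59000 Ft × 20% = 11800 Ft
  7500 Ft × 28% = 2100 Ft
  → 17260 Ft
  Less foreign tax credit 4000 Ft → 13260 Ft

13260 Ft > 9180 Ft, so the general income tax governs.

13260 Ft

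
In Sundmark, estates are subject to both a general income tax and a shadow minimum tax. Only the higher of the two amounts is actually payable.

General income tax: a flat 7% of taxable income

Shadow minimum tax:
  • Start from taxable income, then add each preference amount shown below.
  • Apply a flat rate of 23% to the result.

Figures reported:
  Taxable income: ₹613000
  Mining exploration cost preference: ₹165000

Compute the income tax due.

General income tax:
  ₹613000 × 7% = ₹42910

Shadow minimum tax:
  Adjusted income: ₹613000 + ₹165000 = ₹778000
  ₹778000 × 23% = ₹178940

₹178940 > ₹42910, so the shadow minimum tax is the binding amount.

₹178940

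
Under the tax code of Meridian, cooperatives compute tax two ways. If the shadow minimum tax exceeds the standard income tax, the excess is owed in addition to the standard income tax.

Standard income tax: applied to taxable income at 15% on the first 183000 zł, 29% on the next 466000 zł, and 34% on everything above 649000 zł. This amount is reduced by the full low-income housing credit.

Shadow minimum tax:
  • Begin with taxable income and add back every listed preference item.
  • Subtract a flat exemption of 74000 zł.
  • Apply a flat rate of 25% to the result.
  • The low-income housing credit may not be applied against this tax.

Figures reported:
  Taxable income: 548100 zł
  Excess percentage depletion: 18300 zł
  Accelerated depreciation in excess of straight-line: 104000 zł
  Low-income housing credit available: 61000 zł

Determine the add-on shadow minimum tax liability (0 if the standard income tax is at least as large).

Shadow minimum tax:
  Adjusted income: 548100 zł + 18300 zł + 104000 zł = 670400 zł
  Less exemption 74000 zł → base 596400 zł
  596400 zł × 25% = 149100 zł

Standard income tax:
  183000 zł × 15% = 27450 zł
  365100 zł × 29% = 105879 zł
  → 133329 zł
  Less low-income housing credit 61000 zł → 72329 zł

Excess of shadow minimum tax over standard income tax: 149100 zł − 72329 zł = 76771 zł.

76771 zł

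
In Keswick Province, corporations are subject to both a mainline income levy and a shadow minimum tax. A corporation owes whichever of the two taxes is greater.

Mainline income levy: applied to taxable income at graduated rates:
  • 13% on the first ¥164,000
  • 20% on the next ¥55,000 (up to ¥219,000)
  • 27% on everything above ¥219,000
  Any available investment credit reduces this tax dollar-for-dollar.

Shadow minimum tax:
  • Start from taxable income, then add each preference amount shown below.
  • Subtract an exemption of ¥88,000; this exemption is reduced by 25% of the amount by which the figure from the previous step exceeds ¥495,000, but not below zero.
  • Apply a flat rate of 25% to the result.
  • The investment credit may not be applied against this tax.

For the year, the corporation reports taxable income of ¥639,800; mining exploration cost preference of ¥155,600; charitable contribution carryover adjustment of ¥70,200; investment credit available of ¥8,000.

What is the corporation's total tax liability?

Mainline income levy:
  ¥164,000 × 13% = ¥21,320
  ¥55,000 × 20% = ¥11,000
  ¥420,800 × 27% = ¥113,616
  → ¥145,936
  Less investment credit ¥8,000 → ¥137,936

Shadow minimum tax:
  Adjusted income: ¥639,800 + ¥155,600 + ¥70,200 = ¥865,600
  Exemption: 25% × (¥865,600 − ¥495,000) = ¥92,650 ≥ ¥88,000, so the exemption is fully phased out
  Base: ¥865,600 − ¥0 = ¥865,600
  ¥865,600 × 25% = ¥216,400

¥216,400 > ¥137,936, so the shadow minimum tax is the binding amount.

¥216,400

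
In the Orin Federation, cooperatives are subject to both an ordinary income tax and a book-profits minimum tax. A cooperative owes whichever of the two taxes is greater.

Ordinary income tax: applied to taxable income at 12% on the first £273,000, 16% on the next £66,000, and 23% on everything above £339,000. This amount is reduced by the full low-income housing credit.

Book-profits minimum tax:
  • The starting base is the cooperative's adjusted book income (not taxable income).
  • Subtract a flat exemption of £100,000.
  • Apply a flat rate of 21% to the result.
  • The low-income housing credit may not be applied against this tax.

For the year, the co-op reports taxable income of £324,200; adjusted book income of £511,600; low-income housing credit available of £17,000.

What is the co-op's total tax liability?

Ordinary income tax:
  £273,000 × 12% = £32,760
  £51,200 × 16% = £8,192
  → £40,952
  Less low-income housing credit £17,000 → £23,952

Book-profits minimum tax:
  Base (adjusted book income): £511,600
  Less exemption £100,000 → base £411,600
  £411,600 × 21% = £86,436

£86,436 > £23,952, so the book-profits minimum tax is the binding amount.

£86,436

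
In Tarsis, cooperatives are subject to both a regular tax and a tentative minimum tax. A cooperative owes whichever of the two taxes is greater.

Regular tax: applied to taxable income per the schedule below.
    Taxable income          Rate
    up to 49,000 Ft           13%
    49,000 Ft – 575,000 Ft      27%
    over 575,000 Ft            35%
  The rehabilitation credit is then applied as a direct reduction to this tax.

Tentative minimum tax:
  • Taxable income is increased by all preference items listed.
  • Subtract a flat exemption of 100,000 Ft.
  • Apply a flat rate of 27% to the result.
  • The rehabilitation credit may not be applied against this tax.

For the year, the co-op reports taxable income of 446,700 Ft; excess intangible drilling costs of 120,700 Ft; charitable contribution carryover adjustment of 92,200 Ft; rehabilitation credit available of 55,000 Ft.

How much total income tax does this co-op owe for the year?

Tentative minimum tax:
  Adjusted income: 446,700 Ft + 120,700 Ft + 92,200 Ft = 659,600 Ft
  Less exemption 100,000 Ft → base 559,600 Ft
  559,600 Ft × 27% = 151,092 Ft

Regular tax:
  49,000 Ft × 13% = 6,370 Ft
  397,700 Ft × 27% = 107,379 Ft
  → 113,749 Ft
  Less rehabilitation credit 55,000 Ft → 58,749 Ft

151,092 Ft > 58,749 Ft, so the tentative minimum tax is the binding amount.

151,092 Ft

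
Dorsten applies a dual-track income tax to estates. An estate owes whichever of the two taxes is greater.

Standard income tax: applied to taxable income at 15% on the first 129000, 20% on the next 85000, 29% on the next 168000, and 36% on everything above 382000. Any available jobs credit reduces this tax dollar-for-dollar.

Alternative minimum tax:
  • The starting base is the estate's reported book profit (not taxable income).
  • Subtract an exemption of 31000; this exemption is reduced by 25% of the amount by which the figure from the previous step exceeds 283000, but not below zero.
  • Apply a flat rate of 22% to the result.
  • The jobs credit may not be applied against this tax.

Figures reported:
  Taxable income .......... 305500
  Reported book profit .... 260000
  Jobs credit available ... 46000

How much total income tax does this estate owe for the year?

Alternative minimum tax:
  Base (reported book profit): 260000
  Exemption: 260000 ≤ 283000, so full 31000 applies
  Base: 260000 − 31000 = 229000
  229000 × 22% = 50380

Standard income tax:
  129000 × 15% = 19350
  85000 × 20% = 17000
  91500 × 29% = 26535
  → 62885
  Less jobs credit 46000 → 16885

50380 > 16885, so the alternative minimum tax is the binding amount.

50380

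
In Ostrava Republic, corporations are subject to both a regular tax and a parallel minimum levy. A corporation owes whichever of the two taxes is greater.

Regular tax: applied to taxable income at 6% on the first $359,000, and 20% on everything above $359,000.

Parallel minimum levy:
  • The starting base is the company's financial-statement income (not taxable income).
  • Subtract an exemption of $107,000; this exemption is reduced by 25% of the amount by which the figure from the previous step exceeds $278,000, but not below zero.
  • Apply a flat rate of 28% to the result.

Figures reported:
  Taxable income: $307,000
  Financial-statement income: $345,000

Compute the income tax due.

Regular tax:
  $307,000 × 6% = $18,420

Parallel minimum levy:
  Base (financial-statement income): $345,000
  Exemption: $107,000 − 25% × ($345,000 − $278,000) = $107,000 − $16,750 = $90,250
  Base: $345,000 − $90,250 = $254,750
  $254,750 × 28% = $71,330

$71,330 > $18,420, so the parallel minimum levy is the binding amount.

$71,330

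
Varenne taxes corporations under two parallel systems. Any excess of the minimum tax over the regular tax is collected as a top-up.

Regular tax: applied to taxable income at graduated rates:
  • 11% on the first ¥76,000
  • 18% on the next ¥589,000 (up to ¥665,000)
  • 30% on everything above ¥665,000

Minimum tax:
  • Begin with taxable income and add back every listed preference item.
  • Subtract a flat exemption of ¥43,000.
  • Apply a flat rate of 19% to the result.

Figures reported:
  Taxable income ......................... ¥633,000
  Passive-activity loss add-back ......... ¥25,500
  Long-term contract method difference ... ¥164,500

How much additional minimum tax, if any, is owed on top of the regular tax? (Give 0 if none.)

Regular tax:
  ¥76,000 × 11% = ¥8,360
  ¥557,000 × 18% = ¥100,260
  → ¥108,620

Minimum tax:
  Adjusted income: ¥633,000 + ¥25,500 + ¥164,500 = ¥823,000
  Less exemption ¥43,000 → base ¥780,000
  ¥780,000 × 19% = ¥148,200

Excess of minimum tax over regular tax: ¥148,200 − ¥108,620 = ¥39,580.

¥39,580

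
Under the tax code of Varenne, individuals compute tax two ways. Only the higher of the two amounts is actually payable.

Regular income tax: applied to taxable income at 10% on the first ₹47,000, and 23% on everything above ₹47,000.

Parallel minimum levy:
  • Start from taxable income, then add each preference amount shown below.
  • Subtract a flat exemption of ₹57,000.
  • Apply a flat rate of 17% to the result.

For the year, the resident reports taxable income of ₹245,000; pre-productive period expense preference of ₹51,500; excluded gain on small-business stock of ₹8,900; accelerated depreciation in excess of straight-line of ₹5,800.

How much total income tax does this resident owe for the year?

₹50,240

Regular income tax:
  ₹47,000 × 10% = ₹4,700
  ₹198,000 × 23% = ₹45,540
  → ₹50,240

Parallel minimum levy:
  Adjusted income: ₹245,000 + ₹51,500 + ₹8,900 + ₹5,800 = ₹311,200
  Less exemption ₹57,000 → base ₹254,200
  ₹254,200 × 17% = ₹43,214

₹50,240 > ₹43,214, so the regular income tax governs.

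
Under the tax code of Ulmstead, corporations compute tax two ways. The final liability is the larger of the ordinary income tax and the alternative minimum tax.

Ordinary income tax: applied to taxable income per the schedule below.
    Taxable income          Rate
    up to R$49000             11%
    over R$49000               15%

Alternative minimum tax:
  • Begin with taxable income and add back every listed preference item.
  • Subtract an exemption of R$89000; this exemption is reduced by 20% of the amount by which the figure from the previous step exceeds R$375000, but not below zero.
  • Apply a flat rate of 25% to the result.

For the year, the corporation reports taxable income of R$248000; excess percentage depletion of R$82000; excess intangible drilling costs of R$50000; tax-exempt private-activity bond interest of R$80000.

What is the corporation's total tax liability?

R$97000

Ordinary income tax:
  R$49000 × 11% = R$5390
  R$199000 × 15% = R$29850
  → R$35240

Alternative minimum tax:
  Adjusted income: R$248000 + R$82000 + R$50000 + R$80000 = R$460000
  Exemption: R$89000 − 20% × (R$460000 − R$375000) = R$89000 − R$17000 = R$72000
  Base: R$460000 − R$72000 = R$388000
  R$388000 × 25% = R$97000

R$97000 > R$35240, so the alternative minimum tax is the binding amount.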